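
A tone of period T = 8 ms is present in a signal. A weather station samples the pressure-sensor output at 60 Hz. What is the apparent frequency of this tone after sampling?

T = 8 ms → f = 1/T = 125 Hz.
125 Hz mod fs = 5 Hz.
5 Hz ≤ fs/2 = 30 Hz, appears at 5 Hz.

5 Hz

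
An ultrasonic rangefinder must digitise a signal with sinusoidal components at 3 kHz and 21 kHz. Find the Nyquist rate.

42 kHz

Highest-frequency component: 21 kHz.
Nyquist rate = 2 × 21 kHz = 42 kHz.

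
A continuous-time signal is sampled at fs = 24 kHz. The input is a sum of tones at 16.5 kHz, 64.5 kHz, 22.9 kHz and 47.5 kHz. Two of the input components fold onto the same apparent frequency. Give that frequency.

7.5 kHz

fs/2 = 12 kHz.
16.5 kHz > fs/2 = 12 kHz, folds to fs − 16.5 kHz = 7.5 kHz.
64.5 kHz mod fs = 16.5 kHz.
16.5 kHz > fs/2 = 12 kHz, folds to fs − 16.5 kHz = 7.5 kHz.
22.9 kHz > fs/2 = 12 kHz, folds to fs − 22.9 kHz = 1.1 kHz.
47.5 kHz mod fs = 23.5 kHz.
23.5 kHz > fs/2 = 12 kHz, folds to fs − 23.5 kHz = 0.5 kHz.
16.5 kHz and 64.5 kHz both map to 7.5 kHz.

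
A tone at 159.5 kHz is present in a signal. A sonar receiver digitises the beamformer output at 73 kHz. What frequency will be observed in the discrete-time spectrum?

13.5 kHz

159.5 kHz mod fs = 13.5 kHz.
13.5 kHz ≤ fs/2 = 36.5 kHz, appears at 13.5 kHz.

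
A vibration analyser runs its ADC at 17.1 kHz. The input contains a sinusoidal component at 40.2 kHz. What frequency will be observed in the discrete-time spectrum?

6 kHz

40.2 kHz mod fs = 6 kHz.
6 kHz ≤ fs/2 = 8.55 kHz, appears at 6 kHz.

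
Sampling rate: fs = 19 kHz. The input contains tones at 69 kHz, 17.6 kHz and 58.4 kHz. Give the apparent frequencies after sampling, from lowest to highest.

1.4 kHz, 7 kHz

fs/2 = 9.5 kHz.
69 kHz mod fs = 12 kHz.
12 kHz > fs/2 = 9.5 kHz, folds to fs − 12 kHz = 7 kHz.
17.6 kHz > fs/2 = 9.5 kHz, folds to fs − 17.6 kHz = 1.4 kHz.
58.4 kHz mod fs = 1.4 kHz.
1.4 kHz ≤ fs/2 = 9.5 kHz, appears at 1.4 kHz.
Distinct values: {1.4 kHz, 7 kHz}.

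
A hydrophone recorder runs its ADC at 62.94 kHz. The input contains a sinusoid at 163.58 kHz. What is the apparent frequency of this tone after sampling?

163.58 kHz mod fs = 37.7 kHz.
37.7 kHz > fs/2 = 31.47 kHz, folds to fs − 37.7 kHz = 25.24 kHz.

25.24 kHz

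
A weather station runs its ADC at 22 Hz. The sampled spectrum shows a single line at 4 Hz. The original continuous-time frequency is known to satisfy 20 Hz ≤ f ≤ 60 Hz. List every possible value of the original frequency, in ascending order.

Frequencies that alias to 4 Hz are k·fs ± 4 Hz for integer k ≥ 0.
k=0: 4 Hz.
k=1: 18 Hz, 26 Hz.
k=2: 40 Hz, 48 Hz.
k=3: 62 Hz, 70 Hz.
Within [20 Hz, 60 Hz]: 26 Hz, 40 Hz, 48 Hz.

26 Hz, 40 Hz, 48 Hz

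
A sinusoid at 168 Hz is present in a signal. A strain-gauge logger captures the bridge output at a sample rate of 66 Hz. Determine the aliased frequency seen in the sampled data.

168 Hz mod fs = 36 Hz.
36 Hz > fs/2 = 33 Hz, folds to fs − 36 Hz = 30 Hz.

30 Hz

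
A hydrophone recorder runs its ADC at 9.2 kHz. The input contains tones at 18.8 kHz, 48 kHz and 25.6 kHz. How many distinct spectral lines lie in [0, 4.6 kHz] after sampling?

fs/2 = 4.6 kHz.
18.8 kHz mod fs = 0.4 kHz.
0.4 kHz ≤ fs/2 = 4.6 kHz, appears at 0.4 kHz.
48 kHz mod fs = 2 kHz.
2 kHz ≤ fs/2 = 4.6 kHz, appears at 2 kHz.
25.6 kHz mod fs = 7.2 kHz.
7.2 kHz > fs/2 = 4.6 kHz, folds to fs − 7.2 kHz = 2 kHz.
Distinct values: {0.4 kHz, 2 kHz} → 2.

2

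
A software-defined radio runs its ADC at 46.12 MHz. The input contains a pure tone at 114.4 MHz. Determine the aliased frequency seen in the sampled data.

22.16 MHz

114.4 MHz mod fs = 22.16 MHz.
22.16 MHz ≤ fs/2 = 23.06 MHz, appears at 22.16 MHz.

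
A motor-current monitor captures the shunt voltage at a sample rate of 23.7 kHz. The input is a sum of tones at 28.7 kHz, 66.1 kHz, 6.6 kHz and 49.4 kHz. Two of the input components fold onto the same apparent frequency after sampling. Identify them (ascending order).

28.7 kHz, 66.1 kHz

fs/2 = 11.85 kHz.
28.7 kHz mod fs = 5 kHz.
5 kHz ≤ fs/2 = 11.85 kHz, appears at 5 kHz.
66.1 kHz mod fs = 18.7 kHz.
18.7 kHz > fs/2 = 11.85 kHz, folds to fs − 18.7 kHz = 5 kHz.
6.6 kHz ≤ fs/2 = 11.85 kHz, passes unchanged.
49.4 kHz mod fs = 2 kHz.
2 kHz ≤ fs/2 = 11.85 kHz, appears at 2 kHz.
28.7 kHz and 66.1 kHz both map to 5 kHz.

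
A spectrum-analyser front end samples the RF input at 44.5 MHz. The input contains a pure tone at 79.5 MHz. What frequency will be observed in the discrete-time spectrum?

9.5 MHz

79.5 MHz mod fs = 35 MHz.
35 MHz > fs/2 = 22.25 MHz, folds to fs − 35 MHz = 9.5 MHz.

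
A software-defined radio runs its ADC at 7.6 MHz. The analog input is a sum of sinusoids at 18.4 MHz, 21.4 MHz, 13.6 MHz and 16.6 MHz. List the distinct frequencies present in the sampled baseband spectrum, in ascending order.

1.4 MHz, 1.6 MHz, 3.2 MHz

fs/2 = 3.8 MHz.
18.4 MHz mod fs = 3.2 MHz.
3.2 MHz ≤ fs/2 = 3.8 MHz, appears at 3.2 MHz.
21.4 MHz mod fs = 6.2 MHz.
6.2 MHz > fs/2 = 3.8 MHz, folds to fs − 6.2 MHz = 1.4 MHz.
13.6 MHz mod fs = 6 MHz.
6 MHz > fs/2 = 3.8 MHz, folds to fs − 6 MHz = 1.6 MHz.
16.6 MHz mod fs = 1.4 MHz.
1.4 MHz ≤ fs/2 = 3.8 MHz, appears at 1.4 MHz.
Distinct values: {1.4 MHz, 1.6 MHz, 3.2 MHz}.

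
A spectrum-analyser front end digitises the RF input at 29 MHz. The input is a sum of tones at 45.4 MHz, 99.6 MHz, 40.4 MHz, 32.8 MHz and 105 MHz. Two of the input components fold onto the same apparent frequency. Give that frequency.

12.6 MHz

fs/2 = 14.5 MHz.
45.4 MHz mod fs = 16.4 MHz.
16.4 MHz > fs/2 = 14.5 MHz, folds to fs − 16.4 MHz = 12.6 MHz.
99.6 MHz mod fs = 12.6 MHz.
12.6 MHz ≤ fs/2 = 14.5 MHz, appears at 12.6 MHz.
40.4 MHz mod fs = 11.4 MHz.
11.4 MHz ≤ fs/2 = 14.5 MHz, appears at 11.4 MHz.
32.8 MHz mod fs = 3.8 MHz.
3.8 MHz ≤ fs/2 = 14.5 MHz, appears at 3.8 MHz.
105 MHz mod fs = 18 MHz.
18 MHz > fs/2 = 14.5 MHz, folds to fs − 18 MHz = 11 MHz.
45.4 MHz and 99.6 MHz both map to 12.6 MHz.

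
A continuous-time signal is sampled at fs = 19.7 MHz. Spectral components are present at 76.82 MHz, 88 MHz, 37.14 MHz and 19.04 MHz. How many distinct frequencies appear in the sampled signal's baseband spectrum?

fs/2 = 9.85 MHz.
76.82 MHz mod fs = 17.72 MHz.
17.72 MHz > fs/2 = 9.85 MHz, folds to fs − 17.72 MHz = 1.98 MHz.
88 MHz mod fs = 9.2 MHz.
9.2 MHz ≤ fs/2 = 9.85 MHz, appears at 9.2 MHz.
37.14 MHz mod fs = 17.44 MHz.
17.44 MHz > fs/2 = 9.85 MHz, folds to fs − 17.44 MHz = 2.26 MHz.
19.04 MHz > fs/2 = 9.85 MHz, folds to fs − 19.04 MHz = 0.66 MHz.
Distinct values: {0.66 MHz, 1.98 MHz, 2.26 MHz, 9.2 MHz} → 4.

4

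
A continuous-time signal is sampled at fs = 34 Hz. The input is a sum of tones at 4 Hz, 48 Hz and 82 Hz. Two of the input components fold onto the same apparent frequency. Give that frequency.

fs/2 = 17 Hz.
4 Hz ≤ fs/2 = 17 Hz, passes unchanged.
48 Hz mod fs = 14 Hz.
14 Hz ≤ fs/2 = 17 Hz, appears at 14 Hz.
82 Hz mod fs = 14 Hz.
14 Hz ≤ fs/2 = 17 Hz, appears at 14 Hz.
48 Hz and 82 Hz both map to 14 Hz.

14 Hz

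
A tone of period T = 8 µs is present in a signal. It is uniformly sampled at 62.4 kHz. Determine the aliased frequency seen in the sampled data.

0.2 kHz

T = 8 µs → f = 1/T = 125 kHz.
125 kHz mod fs = 0.2 kHz.
0.2 kHz ≤ fs/2 = 31.2 kHz, appears at 0.2 kHz.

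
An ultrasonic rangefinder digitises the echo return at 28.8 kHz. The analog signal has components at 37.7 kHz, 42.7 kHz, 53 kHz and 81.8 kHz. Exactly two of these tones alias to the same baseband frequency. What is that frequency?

4.6 kHz

fs/2 = 14.4 kHz.
37.7 kHz mod fs = 8.9 kHz.
8.9 kHz ≤ fs/2 = 14.4 kHz, appears at 8.9 kHz.
42.7 kHz mod fs = 13.9 kHz.
13.9 kHz ≤ fs/2 = 14.4 kHz, appears at 13.9 kHz.
53 kHz mod fs = 24.2 kHz.
24.2 kHz > fs/2 = 14.4 kHz, folds to fs − 24.2 kHz = 4.6 kHz.
81.8 kHz mod fs = 24.2 kHz.
24.2 kHz > fs/2 = 14.4 kHz, folds to fs − 24.2 kHz = 4.6 kHz.
53 kHz and 81.8 kHz both map to 4.6 kHz.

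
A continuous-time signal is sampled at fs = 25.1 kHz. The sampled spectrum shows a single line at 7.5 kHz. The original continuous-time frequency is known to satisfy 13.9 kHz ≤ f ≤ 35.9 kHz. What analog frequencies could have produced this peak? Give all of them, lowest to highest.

Frequencies that alias to 7.5 kHz are k·fs ± 7.5 kHz for integer k ≥ 0.
k=0: 7.5 kHz.
k=1: 17.6 kHz, 32.6 kHz.
k=2: 42.7 kHz, 57.7 kHz.
Within [13.9 kHz, 35.9 kHz]: 17.6 kHz, 32.6 kHz.

17.6 kHz, 32.6 kHz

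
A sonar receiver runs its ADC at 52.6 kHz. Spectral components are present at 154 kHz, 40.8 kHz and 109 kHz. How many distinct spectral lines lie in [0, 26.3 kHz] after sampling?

2

fs/2 = 26.3 kHz.
154 kHz mod fs = 48.8 kHz.
48.8 kHz > fs/2 = 26.3 kHz, folds to fs − 48.8 kHz = 3.8 kHz.
40.8 kHz > fs/2 = 26.3 kHz, folds to fs − 40.8 kHz = 11.8 kHz.
109 kHz mod fs = 3.8 kHz.
3.8 kHz ≤ fs/2 = 26.3 kHz, appears at 3.8 kHz.
Distinct values: {3.8 kHz, 11.8 kHz} → 2.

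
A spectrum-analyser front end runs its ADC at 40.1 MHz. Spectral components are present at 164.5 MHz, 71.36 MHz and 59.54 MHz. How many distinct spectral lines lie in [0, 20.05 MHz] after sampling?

fs/2 = 20.05 MHz.
164.5 MHz mod fs = 4.1 MHz.
4.1 MHz ≤ fs/2 = 20.05 MHz, appears at 4.1 MHz.
71.36 MHz mod fs = 31.26 MHz.
31.26 MHz > fs/2 = 20.05 MHz, folds to fs − 31.26 MHz = 8.84 MHz.
59.54 MHz mod fs = 19.44 MHz.
19.44 MHz ≤ fs/2 = 20.05 MHz, appears at 19.44 MHz.
Distinct values: {4.1 MHz, 8.84 MHz, 19.44 MHz} → 3.

3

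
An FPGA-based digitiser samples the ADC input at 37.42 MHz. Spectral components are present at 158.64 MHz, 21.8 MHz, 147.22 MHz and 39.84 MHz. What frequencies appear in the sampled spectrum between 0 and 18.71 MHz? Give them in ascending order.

fs/2 = 18.71 MHz.
158.64 MHz mod fs = 8.96 MHz.
8.96 MHz ≤ fs/2 = 18.71 MHz, appears at 8.96 MHz.
21.8 MHz > fs/2 = 18.71 MHz, folds to fs − 21.8 MHz = 15.62 MHz.
147.22 MHz mod fs = 34.96 MHz.
34.96 MHz > fs/2 = 18.71 MHz, folds to fs − 34.96 MHz = 2.46 MHz.
39.84 MHz mod fs = 2.42 MHz.
2.42 MHz ≤ fs/2 = 18.71 MHz, appears at 2.42 MHz.
Distinct values: {2.42 MHz, 2.46 MHz, 8.96 MHz, 15.62 MHz}.

2.42 MHz, 2.46 MHz, 8.96 MHz, 15.62 MHz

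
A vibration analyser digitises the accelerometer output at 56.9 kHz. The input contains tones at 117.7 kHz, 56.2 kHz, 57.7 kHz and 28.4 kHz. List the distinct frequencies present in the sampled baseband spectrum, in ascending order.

0.7 kHz, 0.8 kHz, 3.9 kHz, 28.4 kHz

fs/2 = 28.45 kHz.
117.7 kHz mod fs = 3.9 kHz.
3.9 kHz ≤ fs/2 = 28.45 kHz, appears at 3.9 kHz.
56.2 kHz > fs/2 = 28.45 kHz, folds to fs − 56.2 kHz = 0.7 kHz.
57.7 kHz mod fs = 0.8 kHz.
0.8 kHz ≤ fs/2 = 28.45 kHz, appears at 0.8 kHz.
28.4 kHz ≤ fs/2 = 28.45 kHz, passes unchanged.
Distinct values: {0.7 kHz, 0.8 kHz, 3.9 kHz, 28.4 kHz}.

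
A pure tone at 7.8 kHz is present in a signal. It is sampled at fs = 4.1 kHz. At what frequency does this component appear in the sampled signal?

7.8 kHz mod fs = 3.7 kHz.
3.7 kHz > fs/2 = 2.05 kHz, folds to fs − 3.7 kHz = 0.4 kHz.

0.4 kHz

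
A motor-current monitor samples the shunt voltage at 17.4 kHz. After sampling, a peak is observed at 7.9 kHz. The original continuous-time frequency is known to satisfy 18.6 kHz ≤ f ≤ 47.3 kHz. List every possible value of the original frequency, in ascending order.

Frequencies that alias to 7.9 kHz are k·fs ± 7.9 kHz for integer k ≥ 0.
k=0: 7.9 kHz.
k=1: 9.5 kHz, 25.3 kHz.
k=2: 26.9 kHz, 42.7 kHz.
k=3: 44.3 kHz, 60.1 kHz.
k=4: 61.7 kHz, 77.5 kHz.
Within [18.6 kHz, 47.3 kHz]: 25.3 kHz, 26.9 kHz, 42.7 kHz, 44.3 kHz.

25.3 kHz, 26.9 kHz, 42.7 kHz, 44.3 kHz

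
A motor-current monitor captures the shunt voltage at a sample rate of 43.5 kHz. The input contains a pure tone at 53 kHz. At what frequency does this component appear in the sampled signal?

9.5 kHz

53 kHz mod fs = 9.5 kHz.
9.5 kHz ≤ fs/2 = 21.75 kHz, appears at 9.5 kHz.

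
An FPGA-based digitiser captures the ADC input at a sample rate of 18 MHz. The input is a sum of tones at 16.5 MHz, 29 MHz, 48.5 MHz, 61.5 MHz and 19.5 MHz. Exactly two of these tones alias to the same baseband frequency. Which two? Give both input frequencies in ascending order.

fs/2 = 9 MHz.
16.5 MHz > fs/2 = 9 MHz, folds to fs − 16.5 MHz = 1.5 MHz.
29 MHz mod fs = 11 MHz.
11 MHz > fs/2 = 9 MHz, folds to fs − 11 MHz = 7 MHz.
48.5 MHz mod fs = 12.5 MHz.
12.5 MHz > fs/2 = 9 MHz, folds to fs − 12.5 MHz = 5.5 MHz.
61.5 MHz mod fs = 7.5 MHz.
7.5 MHz ≤ fs/2 = 9 MHz, appears at 7.5 MHz.
19.5 MHz mod fs = 1.5 MHz.
1.5 MHz ≤ fs/2 = 9 MHz, appears at 1.5 MHz.
16.5 MHz and 19.5 MHz both map to 1.5 MHz.

16.5 MHz, 19.5 MHz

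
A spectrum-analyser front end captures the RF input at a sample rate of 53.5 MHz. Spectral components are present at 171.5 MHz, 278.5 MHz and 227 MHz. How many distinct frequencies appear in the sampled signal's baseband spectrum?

fs/2 = 26.75 MHz.
171.5 MHz mod fs = 11 MHz.
11 MHz ≤ fs/2 = 26.75 MHz, appears at 11 MHz.
278.5 MHz mod fs = 11 MHz.
11 MHz ≤ fs/2 = 26.75 MHz, appears at 11 MHz.
227 MHz mod fs = 13 MHz.
13 MHz ≤ fs/2 = 26.75 MHz, appears at 13 MHz.
Distinct values: {11 MHz, 13 MHz} → 2.

2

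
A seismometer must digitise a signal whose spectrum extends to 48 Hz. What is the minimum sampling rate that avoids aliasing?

96 Hz

Nyquist rate = 2 × 48 Hz = 96 Hz.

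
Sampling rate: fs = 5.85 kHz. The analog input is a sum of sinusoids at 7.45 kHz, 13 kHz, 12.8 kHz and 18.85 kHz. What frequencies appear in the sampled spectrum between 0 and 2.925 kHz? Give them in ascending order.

1.1 kHz, 1.3 kHz, 1.6 kHz

fs/2 = 2.925 kHz.
7.45 kHz mod fs = 1.6 kHz.
1.6 kHz ≤ fs/2 = 2.925 kHz, appears at 1.6 kHz.
13 kHz mod fs = 1.3 kHz.
1.3 kHz ≤ fs/2 = 2.925 kHz, appears at 1.3 kHz.
12.8 kHz mod fs = 1.1 kHz.
1.1 kHz ≤ fs/2 = 2.925 kHz, appears at 1.1 kHz.
18.85 kHz mod fs = 1.3 kHz.
1.3 kHz ≤ fs/2 = 2.925 kHz, appears at 1.3 kHz.
Distinct values: {1.1 kHz, 1.3 kHz, 1.6 kHz}.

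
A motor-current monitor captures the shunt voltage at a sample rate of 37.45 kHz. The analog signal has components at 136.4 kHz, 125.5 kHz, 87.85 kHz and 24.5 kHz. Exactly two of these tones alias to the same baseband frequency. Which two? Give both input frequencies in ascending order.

fs/2 = 18.725 kHz.
136.4 kHz mod fs = 24.05 kHz.
24.05 kHz > fs/2 = 18.725 kHz, folds to fs − 24.05 kHz = 13.4 kHz.
125.5 kHz mod fs = 13.15 kHz.
13.15 kHz ≤ fs/2 = 18.725 kHz, appears at 13.15 kHz.
87.85 kHz mod fs = 12.95 kHz.
12.95 kHz ≤ fs/2 = 18.725 kHz, appears at 12.95 kHz.
24.5 kHz > fs/2 = 18.725 kHz, folds to fs − 24.5 kHz = 12.95 kHz.
24.5 kHz and 87.85 kHz both map to 12.95 kHz.

24.5 kHz, 87.85 kHz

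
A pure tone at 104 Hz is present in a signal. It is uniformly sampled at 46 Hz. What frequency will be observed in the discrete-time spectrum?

104 Hz mod fs = 12 Hz.
12 Hz ≤ fs/2 = 23 Hz, appears at 12 Hz.

12 Hz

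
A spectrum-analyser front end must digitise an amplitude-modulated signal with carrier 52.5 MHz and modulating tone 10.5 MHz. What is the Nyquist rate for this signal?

126 MHz

AM sidebands sit at fc ± fm = 42 MHz and 63 MHz.
Highest-frequency component: 63 MHz.
Nyquist rate = 2 × 63 MHz = 126 MHz.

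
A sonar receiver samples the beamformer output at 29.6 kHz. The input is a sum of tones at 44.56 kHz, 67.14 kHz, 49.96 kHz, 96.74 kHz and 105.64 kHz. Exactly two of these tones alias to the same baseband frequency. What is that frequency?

7.94 kHz

fs/2 = 14.8 kHz.
44.56 kHz mod fs = 14.96 kHz.
14.96 kHz > fs/2 = 14.8 kHz, folds to fs − 14.96 kHz = 14.64 kHz.
67.14 kHz mod fs = 7.94 kHz.
7.94 kHz ≤ fs/2 = 14.8 kHz, appears at 7.94 kHz.
49.96 kHz mod fs = 20.36 kHz.
20.36 kHz > fs/2 = 14.8 kHz, folds to fs − 20.36 kHz = 9.24 kHz.
96.74 kHz mod fs = 7.94 kHz.
7.94 kHz ≤ fs/2 = 14.8 kHz, appears at 7.94 kHz.
105.64 kHz mod fs = 16.84 kHz.
16.84 kHz > fs/2 = 14.8 kHz, folds to fs − 16.84 kHz = 12.76 kHz.
67.14 kHz and 96.74 kHz both map to 7.94 kHz.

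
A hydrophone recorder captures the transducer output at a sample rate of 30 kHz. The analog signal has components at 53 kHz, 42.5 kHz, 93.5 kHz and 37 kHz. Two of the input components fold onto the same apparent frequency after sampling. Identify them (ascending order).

37 kHz, 53 kHz

fs/2 = 15 kHz.
53 kHz mod fs = 23 kHz.
23 kHz > fs/2 = 15 kHz, folds to fs − 23 kHz = 7 kHz.
42.5 kHz mod fs = 12.5 kHz.
12.5 kHz ≤ fs/2 = 15 kHz, appears at 12.5 kHz.
93.5 kHz mod fs = 3.5 kHz.
3.5 kHz ≤ fs/2 = 15 kHz, appears at 3.5 kHz.
37 kHz mod fs = 7 kHz.
7 kHz ≤ fs/2 = 15 kHz, appears at 7 kHz.
37 kHz and 53 kHz both map to 7 kHz.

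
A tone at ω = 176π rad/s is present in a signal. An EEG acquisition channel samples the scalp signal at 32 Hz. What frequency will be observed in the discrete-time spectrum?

ω = 176π rad/s → f = ω/(2π) = 88 Hz.
88 Hz mod fs = 24 Hz.
24 Hz > fs/2 = 16 Hz, folds to fs − 24 Hz = 8 Hz.

8 Hz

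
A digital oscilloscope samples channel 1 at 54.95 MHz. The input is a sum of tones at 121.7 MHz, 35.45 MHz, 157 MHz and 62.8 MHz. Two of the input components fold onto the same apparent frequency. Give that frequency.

fs/2 = 27.475 MHz.
121.7 MHz mod fs = 11.8 MHz.
11.8 MHz ≤ fs/2 = 27.475 MHz, appears at 11.8 MHz.
35.45 MHz > fs/2 = 27.475 MHz, folds to fs − 35.45 MHz = 19.5 MHz.
157 MHz mod fs = 47.1 MHz.
47.1 MHz > fs/2 = 27.475 MHz, folds to fs − 47.1 MHz = 7.85 MHz.
62.8 MHz mod fs = 7.85 MHz.
7.85 MHz ≤ fs/2 = 27.475 MHz, appears at 7.85 MHz.
62.8 MHz and 157 MHz both map to 7.85 MHz.

7.85 MHz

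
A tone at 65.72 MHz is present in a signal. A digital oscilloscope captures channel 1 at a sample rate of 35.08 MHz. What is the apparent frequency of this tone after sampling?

4.44 MHz

65.72 MHz mod fs = 30.64 MHz.
30.64 MHz > fs/2 = 17.54 MHz, folds to fs − 30.64 MHz = 4.44 MHz.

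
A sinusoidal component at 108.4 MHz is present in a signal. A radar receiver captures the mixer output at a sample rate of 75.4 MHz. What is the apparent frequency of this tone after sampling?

33 MHz

108.4 MHz mod fs = 33 MHz.
33 MHz ≤ fs/2 = 37.7 MHz, appears at 33 MHz.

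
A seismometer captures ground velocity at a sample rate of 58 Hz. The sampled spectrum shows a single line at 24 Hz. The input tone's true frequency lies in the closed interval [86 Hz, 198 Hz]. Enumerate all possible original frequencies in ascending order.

Frequencies that alias to 24 Hz are k·fs ± 24 Hz for integer k ≥ 0.
k=0: 24 Hz.
k=1: 34 Hz, 82 Hz.
k=2: 92 Hz, 140 Hz.
k=3: 150 Hz, 198 Hz.
k=4: 208 Hz, 256 Hz.
Within [86 Hz, 198 Hz]: 92 Hz, 140 Hz, 150 Hz, 198 Hz.

92 Hz, 140 Hz, 150 Hz, 198 Hz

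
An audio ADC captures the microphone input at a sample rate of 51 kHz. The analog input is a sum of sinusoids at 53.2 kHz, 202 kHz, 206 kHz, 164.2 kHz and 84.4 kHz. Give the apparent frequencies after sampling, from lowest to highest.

2 kHz, 2.2 kHz, 11.2 kHz, 17.6 kHz

fs/2 = 25.5 kHz.
53.2 kHz mod fs = 2.2 kHz.
2.2 kHz ≤ fs/2 = 25.5 kHz, appears at 2.2 kHz.
202 kHz mod fs = 49 kHz.
49 kHz > fs/2 = 25.5 kHz, folds to fs − 49 kHz = 2 kHz.
206 kHz mod fs = 2 kHz.
2 kHz ≤ fs/2 = 25.5 kHz, appears at 2 kHz.
164.2 kHz mod fs = 11.2 kHz.
11.2 kHz ≤ fs/2 = 25.5 kHz, appears at 11.2 kHz.
84.4 kHz mod fs = 33.4 kHz.
33.4 kHz > fs/2 = 25.5 kHz, folds to fs − 33.4 kHz = 17.6 kHz.
Distinct values: {2 kHz, 2.2 kHz, 11.2 kHz, 17.6 kHz}.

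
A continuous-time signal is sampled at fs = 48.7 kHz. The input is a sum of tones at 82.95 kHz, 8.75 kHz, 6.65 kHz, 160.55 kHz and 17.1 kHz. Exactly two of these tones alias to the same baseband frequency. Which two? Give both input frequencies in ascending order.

fs/2 = 24.35 kHz.
82.95 kHz mod fs = 34.25 kHz.
34.25 kHz > fs/2 = 24.35 kHz, folds to fs − 34.25 kHz = 14.45 kHz.
8.75 kHz ≤ fs/2 = 24.35 kHz, passes unchanged.
6.65 kHz ≤ fs/2 = 24.35 kHz, passes unchanged.
160.55 kHz mod fs = 14.45 kHz.
14.45 kHz ≤ fs/2 = 24.35 kHz, appears at 14.45 kHz.
17.1 kHz ≤ fs/2 = 24.35 kHz, passes unchanged.
82.95 kHz and 160.55 kHz both map to 14.45 kHz.

82.95 kHz, 160.55 kHz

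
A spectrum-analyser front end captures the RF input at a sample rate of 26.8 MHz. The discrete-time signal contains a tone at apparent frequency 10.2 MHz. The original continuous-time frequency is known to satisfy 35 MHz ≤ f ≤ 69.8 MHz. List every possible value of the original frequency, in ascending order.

Frequencies that alias to 10.2 MHz are k·fs ± 10.2 MHz for integer k ≥ 0.
k=0: 10.2 MHz.
k=1: 16.6 MHz, 37 MHz.
k=2: 43.4 MHz, 63.8 MHz.
k=3: 70.2 MHz, 90.6 MHz.
Within [35 MHz, 69.8 MHz]: 37 MHz, 43.4 MHz, 63.8 MHz.

37 MHz, 43.4 MHz, 63.8 MHz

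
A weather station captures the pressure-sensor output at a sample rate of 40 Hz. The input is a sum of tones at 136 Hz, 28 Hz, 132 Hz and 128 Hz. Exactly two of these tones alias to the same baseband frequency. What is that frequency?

fs/2 = 20 Hz.
136 Hz mod fs = 16 Hz.
16 Hz ≤ fs/2 = 20 Hz, appears at 16 Hz.
28 Hz > fs/2 = 20 Hz, folds to fs − 28 Hz = 12 Hz.
132 Hz mod fs = 12 Hz.
12 Hz ≤ fs/2 = 20 Hz, appears at 12 Hz.
128 Hz mod fs = 8 Hz.
8 Hz ≤ fs/2 = 20 Hz, appears at 8 Hz.
28 Hz and 132 Hz both map to 12 Hz.

12 Hz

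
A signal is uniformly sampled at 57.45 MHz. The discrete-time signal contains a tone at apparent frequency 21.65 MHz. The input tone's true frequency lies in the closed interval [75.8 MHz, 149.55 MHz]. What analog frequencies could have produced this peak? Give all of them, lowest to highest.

Frequencies that alias to 21.65 MHz are k·fs ± 21.65 MHz for integer k ≥ 0.
k=0: 21.65 MHz.
k=1: 35.8 MHz, 79.1 MHz.
k=2: 93.25 MHz, 136.55 MHz.
k=3: 150.7 MHz, 194 MHz.
Within [75.8 MHz, 149.55 MHz]: 79.1 MHz, 93.25 MHz, 136.55 MHz.

79.1 MHz, 93.25 MHz, 136.55 MHz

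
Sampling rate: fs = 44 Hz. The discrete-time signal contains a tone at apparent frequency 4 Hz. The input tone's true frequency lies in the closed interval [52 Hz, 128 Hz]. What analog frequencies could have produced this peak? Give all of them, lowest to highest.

84 Hz, 92 Hz, 128 Hz

Frequencies that alias to 4 Hz are k·fs ± 4 Hz for integer k ≥ 0.
k=0: 4 Hz.
k=1: 40 Hz, 48 Hz.
k=2: 84 Hz, 92 Hz.
k=3: 128 Hz, 136 Hz.
k=4: 172 Hz, 180 Hz.
Within [52 Hz, 128 Hz]: 84 Hz, 92 Hz, 128 Hz.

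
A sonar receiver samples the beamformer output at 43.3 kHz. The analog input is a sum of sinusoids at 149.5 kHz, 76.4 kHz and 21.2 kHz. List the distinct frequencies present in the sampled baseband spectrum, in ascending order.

10.2 kHz, 19.6 kHz, 21.2 kHz

fs/2 = 21.65 kHz.
149.5 kHz mod fs = 19.6 kHz.
19.6 kHz ≤ fs/2 = 21.65 kHz, appears at 19.6 kHz.
76.4 kHz mod fs = 33.1 kHz.
33.1 kHz > fs/2 = 21.65 kHz, folds to fs − 33.1 kHz = 10.2 kHz.
21.2 kHz ≤ fs/2 = 21.65 kHz, passes unchanged.
Distinct values: {10.2 kHz, 19.6 kHz, 21.2 kHz}.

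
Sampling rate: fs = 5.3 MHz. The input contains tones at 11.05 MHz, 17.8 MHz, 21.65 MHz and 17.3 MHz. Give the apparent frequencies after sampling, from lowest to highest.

fs/2 = 2.65 MHz.
11.05 MHz mod fs = 0.45 MHz.
0.45 MHz ≤ fs/2 = 2.65 MHz, appears at 0.45 MHz.
17.8 MHz mod fs = 1.9 MHz.
1.9 MHz ≤ fs/2 = 2.65 MHz, appears at 1.9 MHz.
21.65 MHz mod fs = 0.45 MHz.
0.45 MHz ≤ fs/2 = 2.65 MHz, appears at 0.45 MHz.
17.3 MHz mod fs = 1.4 MHz.
1.4 MHz ≤ fs/2 = 2.65 MHz, appears at 1.4 MHz.
Distinct values: {0.45 MHz, 1.4 MHz, 1.9 MHz}.

0.45 MHz, 1.4 MHz, 1.9 MHz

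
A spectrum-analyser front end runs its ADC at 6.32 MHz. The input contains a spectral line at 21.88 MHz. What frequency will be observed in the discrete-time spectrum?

2.92 MHz

21.88 MHz mod fs = 2.92 MHz.
2.92 MHz ≤ fs/2 = 3.16 MHz, appears at 2.92 MHz.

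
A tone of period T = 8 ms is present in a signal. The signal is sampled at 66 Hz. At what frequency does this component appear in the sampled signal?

7 Hz

T = 8 ms → f = 1/T = 125 Hz.
125 Hz mod fs = 59 Hz.
59 Hz > fs/2 = 33 Hz, folds to fs − 59 Hz = 7 Hz.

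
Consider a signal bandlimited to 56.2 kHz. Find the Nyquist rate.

Nyquist rate = 2 × 56.2 kHz = 112.4 kHz.

112.4 kHz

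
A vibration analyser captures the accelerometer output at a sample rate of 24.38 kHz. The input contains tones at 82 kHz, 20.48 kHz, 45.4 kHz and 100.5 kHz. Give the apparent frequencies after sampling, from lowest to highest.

fs/2 = 12.19 kHz.
82 kHz mod fs = 8.86 kHz.
8.86 kHz ≤ fs/2 = 12.19 kHz, appears at 8.86 kHz.
20.48 kHz > fs/2 = 12.19 kHz, folds to fs − 20.48 kHz = 3.9 kHz.
45.4 kHz mod fs = 21.02 kHz.
21.02 kHz > fs/2 = 12.19 kHz, folds to fs − 21.02 kHz = 3.36 kHz.
100.5 kHz mod fs = 2.98 kHz.
2.98 kHz ≤ fs/2 = 12.19 kHz, appears at 2.98 kHz.
Distinct values: {2.98 kHz, 3.36 kHz, 3.9 kHz, 8.86 kHz}.

2.98 kHz, 3.36 kHz, 3.9 kHz, 8.86 kHz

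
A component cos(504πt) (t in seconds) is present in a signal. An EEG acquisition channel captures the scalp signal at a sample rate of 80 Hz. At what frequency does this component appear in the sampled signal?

ω = 504π rad/s → f = ω/(2π) = 252 Hz.
252 Hz mod fs = 12 Hz.
12 Hz ≤ fs/2 = 40 Hz, appears at 12 Hz.

12 Hz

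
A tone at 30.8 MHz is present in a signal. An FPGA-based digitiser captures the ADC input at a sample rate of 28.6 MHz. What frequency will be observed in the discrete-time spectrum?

30.8 MHz mod fs = 2.2 MHz.
2.2 MHz ≤ fs/2 = 14.3 MHz, appears at 2.2 MHz.

2.2 MHz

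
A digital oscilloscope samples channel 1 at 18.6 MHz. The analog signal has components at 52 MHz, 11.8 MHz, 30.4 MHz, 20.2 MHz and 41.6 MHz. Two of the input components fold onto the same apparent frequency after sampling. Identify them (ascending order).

11.8 MHz, 30.4 MHz

fs/2 = 9.3 MHz.
52 MHz mod fs = 14.8 MHz.
14.8 MHz > fs/2 = 9.3 MHz, folds to fs − 14.8 MHz = 3.8 MHz.
11.8 MHz > fs/2 = 9.3 MHz, folds to fs − 11.8 MHz = 6.8 MHz.
30.4 MHz mod fs = 11.8 MHz.
11.8 MHz > fs/2 = 9.3 MHz, folds to fs − 11.8 MHz = 6.8 MHz.
20.2 MHz mod fs = 1.6 MHz.
1.6 MHz ≤ fs/2 = 9.3 MHz, appears at 1.6 MHz.
41.6 MHz mod fs = 4.4 MHz.
4.4 MHz ≤ fs/2 = 9.3 MHz, appears at 4.4 MHz.
11.8 MHz and 30.4 MHz both map to 6.8 MHz.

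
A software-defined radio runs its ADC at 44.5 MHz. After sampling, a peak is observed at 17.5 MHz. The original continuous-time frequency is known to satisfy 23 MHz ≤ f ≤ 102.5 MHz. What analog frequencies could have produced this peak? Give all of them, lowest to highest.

27 MHz, 62 MHz, 71.5 MHz

Frequencies that alias to 17.5 MHz are k·fs ± 17.5 MHz for integer k ≥ 0.
k=0: 17.5 MHz.
k=1: 27 MHz, 62 MHz.
k=2: 71.5 MHz, 106.5 MHz.
k=3: 116 MHz, 151 MHz.
Within [23 MHz, 102.5 MHz]: 27 MHz, 62 MHz, 71.5 MHz.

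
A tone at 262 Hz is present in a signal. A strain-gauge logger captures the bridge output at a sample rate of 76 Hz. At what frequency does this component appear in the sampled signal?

34 Hz

262 Hz mod fs = 34 Hz.
34 Hz ≤ fs/2 = 38 Hz, appears at 34 Hz.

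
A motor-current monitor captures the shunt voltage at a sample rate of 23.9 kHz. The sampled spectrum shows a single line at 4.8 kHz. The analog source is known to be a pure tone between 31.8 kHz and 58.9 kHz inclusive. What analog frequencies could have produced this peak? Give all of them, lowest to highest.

Frequencies that alias to 4.8 kHz are k·fs ± 4.8 kHz for integer k ≥ 0.
k=0: 4.8 kHz.
k=1: 19.1 kHz, 28.7 kHz.
k=2: 43 kHz, 52.6 kHz.
k=3: 66.9 kHz, 76.5 kHz.
Within [31.8 kHz, 58.9 kHz]: 43 kHz, 52.6 kHz.

43 kHz, 52.6 kHz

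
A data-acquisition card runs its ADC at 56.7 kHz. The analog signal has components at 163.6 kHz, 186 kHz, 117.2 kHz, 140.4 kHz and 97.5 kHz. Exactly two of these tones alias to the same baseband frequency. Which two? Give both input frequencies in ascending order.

fs/2 = 28.35 kHz.
163.6 kHz mod fs = 50.2 kHz.
50.2 kHz > fs/2 = 28.35 kHz, folds to fs − 50.2 kHz = 6.5 kHz.
186 kHz mod fs = 15.9 kHz.
15.9 kHz ≤ fs/2 = 28.35 kHz, appears at 15.9 kHz.
117.2 kHz mod fs = 3.8 kHz.
3.8 kHz ≤ fs/2 = 28.35 kHz, appears at 3.8 kHz.
140.4 kHz mod fs = 27 kHz.
27 kHz ≤ fs/2 = 28.35 kHz, appears at 27 kHz.
97.5 kHz mod fs = 40.8 kHz.
40.8 kHz > fs/2 = 28.35 kHz, folds to fs − 40.8 kHz = 15.9 kHz.
97.5 kHz and 186 kHz both map to 15.9 kHz.

97.5 kHz, 186 kHz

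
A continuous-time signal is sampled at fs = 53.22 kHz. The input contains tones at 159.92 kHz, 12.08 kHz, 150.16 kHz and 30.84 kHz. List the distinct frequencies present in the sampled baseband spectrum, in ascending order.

fs/2 = 26.61 kHz.
159.92 kHz mod fs = 0.26 kHz.
0.26 kHz ≤ fs/2 = 26.61 kHz, appears at 0.26 kHz.
12.08 kHz ≤ fs/2 = 26.61 kHz, passes unchanged.
150.16 kHz mod fs = 43.72 kHz.
43.72 kHz > fs/2 = 26.61 kHz, folds to fs − 43.72 kHz = 9.5 kHz.
30.84 kHz > fs/2 = 26.61 kHz, folds to fs − 30.84 kHz = 22.38 kHz.
Distinct values: {0.26 kHz, 9.5 kHz, 12.08 kHz, 22.38 kHz}.

0.26 kHz, 9.5 kHz, 12.08 kHz, 22.38 kHz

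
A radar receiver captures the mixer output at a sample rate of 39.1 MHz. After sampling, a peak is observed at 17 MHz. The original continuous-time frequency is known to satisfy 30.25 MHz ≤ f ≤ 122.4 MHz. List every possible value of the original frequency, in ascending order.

Frequencies that alias to 17 MHz are k·fs ± 17 MHz for integer k ≥ 0.
k=0: 17 MHz.
k=1: 22.1 MHz, 56.1 MHz.
k=2: 61.2 MHz, 95.2 MHz.
k=3: 100.3 MHz, 134.3 MHz.
k=4: 139.4 MHz, 173.4 MHz.
Within [30.25 MHz, 122.4 MHz]: 56.1 MHz, 61.2 MHz, 95.2 MHz, 100.3 MHz.

56.1 MHz, 61.2 MHz, 95.2 MHz, 100.3 MHz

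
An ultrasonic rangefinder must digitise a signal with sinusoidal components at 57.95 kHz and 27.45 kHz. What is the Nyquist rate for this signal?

115.9 kHz

Highest-frequency component: 57.95 kHz.
Nyquist rate = 2 × 57.95 kHz = 115.9 kHz.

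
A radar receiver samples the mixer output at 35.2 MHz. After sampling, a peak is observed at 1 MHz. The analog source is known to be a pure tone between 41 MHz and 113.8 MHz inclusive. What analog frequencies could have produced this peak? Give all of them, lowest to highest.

69.4 MHz, 71.4 MHz, 104.6 MHz, 106.6 MHz

Frequencies that alias to 1 MHz are k·fs ± 1 MHz for integer k ≥ 0.
k=0: 1 MHz.
k=1: 34.2 MHz, 36.2 MHz.
k=2: 69.4 MHz, 71.4 MHz.
k=3: 104.6 MHz, 106.6 MHz.
k=4: 139.8 MHz, 141.8 MHz.
Within [41 MHz, 113.8 MHz]: 69.4 MHz, 71.4 MHz, 104.6 MHz, 106.6 MHz.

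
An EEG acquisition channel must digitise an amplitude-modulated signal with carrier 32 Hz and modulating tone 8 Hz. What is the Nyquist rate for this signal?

AM sidebands sit at fc ± fm = 24 Hz and 40 Hz.
Highest-frequency component: 40 Hz.
Nyquist rate = 2 × 40 Hz = 80 Hz.

80 Hz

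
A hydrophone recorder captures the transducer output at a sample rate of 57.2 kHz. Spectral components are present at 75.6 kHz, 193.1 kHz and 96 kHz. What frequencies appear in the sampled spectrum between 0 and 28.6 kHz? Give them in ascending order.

18.4 kHz, 21.5 kHz

fs/2 = 28.6 kHz.
75.6 kHz mod fs = 18.4 kHz.
18.4 kHz ≤ fs/2 = 28.6 kHz, appears at 18.4 kHz.
193.1 kHz mod fs = 21.5 kHz.
21.5 kHz ≤ fs/2 = 28.6 kHz, appears at 21.5 kHz.
96 kHz mod fs = 38.8 kHz.
38.8 kHz > fs/2 = 28.6 kHz, folds to fs − 38.8 kHz = 18.4 kHz.
Distinct values: {18.4 kHz, 21.5 kHz}.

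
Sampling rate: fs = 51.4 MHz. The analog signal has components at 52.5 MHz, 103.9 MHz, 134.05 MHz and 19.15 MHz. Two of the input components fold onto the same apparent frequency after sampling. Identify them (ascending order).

fs/2 = 25.7 MHz.
52.5 MHz mod fs = 1.1 MHz.
1.1 MHz ≤ fs/2 = 25.7 MHz, appears at 1.1 MHz.
103.9 MHz mod fs = 1.1 MHz.
1.1 MHz ≤ fs/2 = 25.7 MHz, appears at 1.1 MHz.
134.05 MHz mod fs = 31.25 MHz.
31.25 MHz > fs/2 = 25.7 MHz, folds to fs − 31.25 MHz = 20.15 MHz.
19.15 MHz ≤ fs/2 = 25.7 MHz, passes unchanged.
52.5 MHz and 103.9 MHz both map to 1.1 MHz.

52.5 MHz, 103.9 MHz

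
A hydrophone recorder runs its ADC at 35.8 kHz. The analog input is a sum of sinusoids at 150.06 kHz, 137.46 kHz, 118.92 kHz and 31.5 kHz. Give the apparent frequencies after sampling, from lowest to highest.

4.3 kHz, 5.74 kHz, 6.86 kHz, 11.52 kHz

fs/2 = 17.9 kHz.
150.06 kHz mod fs = 6.86 kHz.
6.86 kHz ≤ fs/2 = 17.9 kHz, appears at 6.86 kHz.
137.46 kHz mod fs = 30.06 kHz.
30.06 kHz > fs/2 = 17.9 kHz, folds to fs − 30.06 kHz = 5.74 kHz.
118.92 kHz mod fs = 11.52 kHz.
11.52 kHz ≤ fs/2 = 17.9 kHz, appears at 11.52 kHz.
31.5 kHz > fs/2 = 17.9 kHz, folds to fs − 31.5 kHz = 4.3 kHz.
Distinct values: {4.3 kHz, 5.74 kHz, 6.86 kHz, 11.52 kHz}.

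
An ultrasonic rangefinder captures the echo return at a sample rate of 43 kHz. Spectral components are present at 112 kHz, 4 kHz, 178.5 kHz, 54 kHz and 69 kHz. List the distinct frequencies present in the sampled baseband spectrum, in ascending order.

4 kHz, 6.5 kHz, 11 kHz, 17 kHz

fs/2 = 21.5 kHz.
112 kHz mod fs = 26 kHz.
26 kHz > fs/2 = 21.5 kHz, folds to fs − 26 kHz = 17 kHz.
4 kHz ≤ fs/2 = 21.5 kHz, passes unchanged.
178.5 kHz mod fs = 6.5 kHz.
6.5 kHz ≤ fs/2 = 21.5 kHz, appears at 6.5 kHz.
54 kHz mod fs = 11 kHz.
11 kHz ≤ fs/2 = 21.5 kHz, appears at 11 kHz.
69 kHz mod fs = 26 kHz.
26 kHz > fs/2 = 21.5 kHz, folds to fs − 26 kHz = 17 kHz.
Distinct values: {4 kHz, 6.5 kHz, 11 kHz, 17 kHz}.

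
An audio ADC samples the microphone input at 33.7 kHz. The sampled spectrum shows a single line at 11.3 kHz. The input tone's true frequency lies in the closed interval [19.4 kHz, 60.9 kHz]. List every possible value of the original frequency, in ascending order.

Frequencies that alias to 11.3 kHz are k·fs ± 11.3 kHz for integer k ≥ 0.
k=0: 11.3 kHz.
k=1: 22.4 kHz, 45 kHz.
k=2: 56.1 kHz, 78.7 kHz.
k=3: 89.8 kHz, 112.4 kHz.
Within [19.4 kHz, 60.9 kHz]: 22.4 kHz, 45 kHz, 56.1 kHz.

22.4 kHz, 45 kHz, 56.1 kHz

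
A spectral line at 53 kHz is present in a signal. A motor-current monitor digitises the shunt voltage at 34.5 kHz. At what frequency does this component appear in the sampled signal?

16 kHz

53 kHz mod fs = 18.5 kHz.
18.5 kHz > fs/2 = 17.25 kHz, folds to fs − 18.5 kHz = 16 kHz.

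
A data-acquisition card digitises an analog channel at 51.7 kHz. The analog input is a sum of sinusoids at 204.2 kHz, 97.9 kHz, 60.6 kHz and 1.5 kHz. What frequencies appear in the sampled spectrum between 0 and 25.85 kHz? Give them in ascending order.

fs/2 = 25.85 kHz.
204.2 kHz mod fs = 49.1 kHz.
49.1 kHz > fs/2 = 25.85 kHz, folds to fs − 49.1 kHz = 2.6 kHz.
97.9 kHz mod fs = 46.2 kHz.
46.2 kHz > fs/2 = 25.85 kHz, folds to fs − 46.2 kHz = 5.5 kHz.
60.6 kHz mod fs = 8.9 kHz.
8.9 kHz ≤ fs/2 = 25.85 kHz, appears at 8.9 kHz.
1.5 kHz ≤ fs/2 = 25.85 kHz, passes unchanged.
Distinct values: {1.5 kHz, 2.6 kHz, 5.5 kHz, 8.9 kHz}.

1.5 kHz, 2.6 kHz, 5.5 kHz, 8.9 kHz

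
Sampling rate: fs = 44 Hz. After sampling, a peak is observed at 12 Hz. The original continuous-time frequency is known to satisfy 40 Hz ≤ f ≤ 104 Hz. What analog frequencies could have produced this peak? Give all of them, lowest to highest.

56 Hz, 76 Hz, 100 Hz

Frequencies that alias to 12 Hz are k·fs ± 12 Hz for integer k ≥ 0.
k=0: 12 Hz.
k=1: 32 Hz, 56 Hz.
k=2: 76 Hz, 100 Hz.
k=3: 120 Hz, 144 Hz.
Within [40 Hz, 104 Hz]: 56 Hz, 76 Hz, 100 Hz.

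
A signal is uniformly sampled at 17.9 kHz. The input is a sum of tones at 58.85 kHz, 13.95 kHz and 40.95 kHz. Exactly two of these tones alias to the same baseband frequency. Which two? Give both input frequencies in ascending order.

fs/2 = 8.95 kHz.
58.85 kHz mod fs = 5.15 kHz.
5.15 kHz ≤ fs/2 = 8.95 kHz, appears at 5.15 kHz.
13.95 kHz > fs/2 = 8.95 kHz, folds to fs − 13.95 kHz = 3.95 kHz.
40.95 kHz mod fs = 5.15 kHz.
5.15 kHz ≤ fs/2 = 8.95 kHz, appears at 5.15 kHz.
40.95 kHz and 58.85 kHz both map to 5.15 kHz.

40.95 kHz, 58.85 kHz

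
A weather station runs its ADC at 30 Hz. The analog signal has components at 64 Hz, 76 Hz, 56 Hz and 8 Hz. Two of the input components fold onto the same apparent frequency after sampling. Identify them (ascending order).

56 Hz, 64 Hz

fs/2 = 15 Hz.
64 Hz mod fs = 4 Hz.
4 Hz ≤ fs/2 = 15 Hz, appears at 4 Hz.
76 Hz mod fs = 16 Hz.
16 Hz > fs/2 = 15 Hz, folds to fs − 16 Hz = 14 Hz.
56 Hz mod fs = 26 Hz.
26 Hz > fs/2 = 15 Hz, folds to fs − 26 Hz = 4 Hz.
8 Hz ≤ fs/2 = 15 Hz, passes unchanged.
56 Hz and 64 Hz both map to 4 Hz.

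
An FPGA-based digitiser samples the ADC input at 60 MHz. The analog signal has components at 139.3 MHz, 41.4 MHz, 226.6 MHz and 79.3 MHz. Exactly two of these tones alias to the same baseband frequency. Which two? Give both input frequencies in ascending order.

79.3 MHz, 139.3 MHz

fs/2 = 30 MHz.
139.3 MHz mod fs = 19.3 MHz.
19.3 MHz ≤ fs/2 = 30 MHz, appears at 19.3 MHz.
41.4 MHz > fs/2 = 30 MHz, folds to fs − 41.4 MHz = 18.6 MHz.
226.6 MHz mod fs = 46.6 MHz.
46.6 MHz > fs/2 = 30 MHz, folds to fs − 46.6 MHz = 13.4 MHz.
79.3 MHz mod fs = 19.3 MHz.
19.3 MHz ≤ fs/2 = 30 MHz, appears at 19.3 MHz.
79.3 MHz and 139.3 MHz both map to 19.3 MHz.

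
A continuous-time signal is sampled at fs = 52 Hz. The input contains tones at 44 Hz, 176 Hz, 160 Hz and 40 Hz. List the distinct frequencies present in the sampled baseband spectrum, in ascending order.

4 Hz, 8 Hz, 12 Hz, 20 Hz

fs/2 = 26 Hz.
44 Hz > fs/2 = 26 Hz, folds to fs − 44 Hz = 8 Hz.
176 Hz mod fs = 20 Hz.
20 Hz ≤ fs/2 = 26 Hz, appears at 20 Hz.
160 Hz mod fs = 4 Hz.
4 Hz ≤ fs/2 = 26 Hz, appears at 4 Hz.
40 Hz > fs/2 = 26 Hz, folds to fs − 40 Hz = 12 Hz.
Distinct values: {4 Hz, 8 Hz, 12 Hz, 20 Hz}.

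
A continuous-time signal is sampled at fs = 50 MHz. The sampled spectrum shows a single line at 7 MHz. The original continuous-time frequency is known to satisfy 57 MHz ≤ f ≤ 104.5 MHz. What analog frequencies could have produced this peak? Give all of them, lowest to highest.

57 MHz, 93 MHz

Frequencies that alias to 7 MHz are k·fs ± 7 MHz for integer k ≥ 0.
k=0: 7 MHz.
k=1: 43 MHz, 57 MHz.
k=2: 93 MHz, 107 MHz.
k=3: 143 MHz, 157 MHz.
Within [57 MHz, 104.5 MHz]: 57 MHz, 93 MHz.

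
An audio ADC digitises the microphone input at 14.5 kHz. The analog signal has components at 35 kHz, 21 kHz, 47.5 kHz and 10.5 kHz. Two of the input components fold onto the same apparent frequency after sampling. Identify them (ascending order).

fs/2 = 7.25 kHz.
35 kHz mod fs = 6 kHz.
6 kHz ≤ fs/2 = 7.25 kHz, appears at 6 kHz.
21 kHz mod fs = 6.5 kHz.
6.5 kHz ≤ fs/2 = 7.25 kHz, appears at 6.5 kHz.
47.5 kHz mod fs = 4 kHz.
4 kHz ≤ fs/2 = 7.25 kHz, appears at 4 kHz.
10.5 kHz > fs/2 = 7.25 kHz, folds to fs − 10.5 kHz = 4 kHz.
10.5 kHz and 47.5 kHz both map to 4 kHz.

10.5 kHz, 47.5 kHz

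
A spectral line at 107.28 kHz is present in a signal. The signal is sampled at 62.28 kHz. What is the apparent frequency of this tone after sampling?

17.28 kHz

107.28 kHz mod fs = 45 kHz.
45 kHz > fs/2 = 31.14 kHz, folds to fs − 45 kHz = 17.28 kHz.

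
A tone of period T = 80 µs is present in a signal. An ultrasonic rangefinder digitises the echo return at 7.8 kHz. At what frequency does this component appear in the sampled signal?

3.1 kHz

T = 80 µs → f = 1/T = 12.5 kHz.
12.5 kHz mod fs = 4.7 kHz.
4.7 kHz > fs/2 = 3.9 kHz, folds to fs − 4.7 kHz = 3.1 kHz.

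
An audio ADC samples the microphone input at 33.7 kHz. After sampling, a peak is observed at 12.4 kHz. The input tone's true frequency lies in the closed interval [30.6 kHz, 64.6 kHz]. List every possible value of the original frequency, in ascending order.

Frequencies that alias to 12.4 kHz are k·fs ± 12.4 kHz for integer k ≥ 0.
k=0: 12.4 kHz.
k=1: 21.3 kHz, 46.1 kHz.
k=2: 55 kHz, 79.8 kHz.
k=3: 88.7 kHz, 113.5 kHz.
Within [30.6 kHz, 64.6 kHz]: 46.1 kHz, 55 kHz.

46.1 kHz, 55 kHz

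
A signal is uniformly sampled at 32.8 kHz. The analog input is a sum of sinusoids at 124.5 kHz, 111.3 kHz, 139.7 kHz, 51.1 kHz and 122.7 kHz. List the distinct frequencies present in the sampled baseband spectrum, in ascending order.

fs/2 = 16.4 kHz.
124.5 kHz mod fs = 26.1 kHz.
26.1 kHz > fs/2 = 16.4 kHz, folds to fs − 26.1 kHz = 6.7 kHz.
111.3 kHz mod fs = 12.9 kHz.
12.9 kHz ≤ fs/2 = 16.4 kHz, appears at 12.9 kHz.
139.7 kHz mod fs = 8.5 kHz.
8.5 kHz ≤ fs/2 = 16.4 kHz, appears at 8.5 kHz.
51.1 kHz mod fs = 18.3 kHz.
18.3 kHz > fs/2 = 16.4 kHz, folds to fs − 18.3 kHz = 14.5 kHz.
122.7 kHz mod fs = 24.3 kHz.
24.3 kHz > fs/2 = 16.4 kHz, folds to fs − 24.3 kHz = 8.5 kHz.
Distinct values: {6.7 kHz, 8.5 kHz, 12.9 kHz, 14.5 kHz}.

6.7 kHz, 8.5 kHz, 12.9 kHz, 14.5 kHz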